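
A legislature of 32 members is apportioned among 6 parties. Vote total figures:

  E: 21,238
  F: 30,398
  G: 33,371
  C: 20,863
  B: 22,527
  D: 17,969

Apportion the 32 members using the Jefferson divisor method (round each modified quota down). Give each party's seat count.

E=5, F=7, G=7, C=4, B=5, D=4

Standard divisor 146366/32 ≈ 4573.938; standard quotas: E 4.643, F 6.646, G 7.296, C 4.561, B 4.925, D 3.929.
Rounding down gives 4, 6, 7, 4, 4, 3 = 28 seats, so the divisor must be adjusted.
With modified divisor 4200: modified quotas E 5.057, F 7.238, G 7.945, C 4.967, B 5.364, D 4.278.
Rounding down: E 5, F 7, G 7, C 4, B 5, D 4 (total 32).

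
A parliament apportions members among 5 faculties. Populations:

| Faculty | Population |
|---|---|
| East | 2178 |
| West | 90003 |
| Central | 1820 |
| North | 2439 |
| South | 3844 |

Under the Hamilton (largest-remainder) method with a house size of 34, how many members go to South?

1

Total 100284; standard divisor 100284/34 ≈ 2949.529.
Standard quotas: East 0.7384, West 30.5144, Central 0.6170, North 0.8269, South 1.3033.
Lower quotas: East 0, West 30, Central 0, North 0, South 1 (sum 31, leaving 3 seats).
Remainders in descending order: North 0.8269, East 0.7384, Central 0.6170, West 0.5144, South 0.3033.
Largest remainders: North, East, Central receive the extra seats.
South receives 1.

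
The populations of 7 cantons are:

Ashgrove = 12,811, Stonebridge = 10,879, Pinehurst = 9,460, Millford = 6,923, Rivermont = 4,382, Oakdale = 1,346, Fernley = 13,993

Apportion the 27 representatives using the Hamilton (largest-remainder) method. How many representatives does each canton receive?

The standard divisor is 59794/27 ≈ 2214.593.
Standard quotas: Ashgrove 5.7848, Stonebridge 4.9124, Pinehurst 4.2717, Millford 3.1261, Rivermont 1.9787, Oakdale 0.6078, Fernley 6.3185.
Lower quotas: Ashgrove 5, Stonebridge 4, Pinehurst 4, Millford 3, Rivermont 1, Oakdale 0, Fernley 6 (sum 23, leaving 4 seats).
Remainders in descending order: Rivermont 0.9787, Stonebridge 0.9124, Ashgrove 0.7848, Oakdale 0.6078, Fernley 0.3185, Pinehurst 0.2717, Millford 0.1261.
Largest remainders: Rivermont, Stonebridge, Ashgrove, Oakdale receive the extra seats.

Ashgrove: 6, Stonebridge: 5, Pinehurst: 4, Millford: 3, Rivermont: 2, Oakdale: 1, Fernley: 6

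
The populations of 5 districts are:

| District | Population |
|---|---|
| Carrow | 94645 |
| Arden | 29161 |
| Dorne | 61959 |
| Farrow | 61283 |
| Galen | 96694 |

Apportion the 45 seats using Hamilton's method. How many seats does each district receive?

The standard divisor is 343742/45 ≈ 7638.711.
Standard quotas: Carrow 12.3902, Arden 3.8175, Dorne 8.1112, Farrow 8.0227, Galen 12.6584.
Lower quotas: Carrow 12, Arden 3, Dorne 8, Farrow 8, Galen 12 (sum 43, leaving 2 seats).
Remainders in descending order: Arden 0.8175, Galen 0.6584, Carrow 0.3902, Dorne 0.1112, Farrow 0.0227.
The surplus seats go to Arden, Galen.

Carrow: 12; Arden: 4; Dorne: 8; Farrow: 8; Galen: 13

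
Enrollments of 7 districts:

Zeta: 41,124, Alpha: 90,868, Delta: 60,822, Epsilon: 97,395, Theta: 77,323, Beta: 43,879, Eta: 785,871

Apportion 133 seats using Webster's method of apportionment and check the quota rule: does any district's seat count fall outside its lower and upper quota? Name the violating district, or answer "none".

Standard quotas: Zeta 4.568, Alpha 10.094, Delta 6.756, Epsilon 10.819, Theta 8.589, Beta 4.874, Eta 87.298.
Webster allocation: Zeta 5, Alpha 10, Delta 7, Epsilon 11, Theta 9, Beta 5, Eta 86.
Eta has quota 87.298 (lower 87, upper 88) but receives 86 — outside the quota interval.

Eta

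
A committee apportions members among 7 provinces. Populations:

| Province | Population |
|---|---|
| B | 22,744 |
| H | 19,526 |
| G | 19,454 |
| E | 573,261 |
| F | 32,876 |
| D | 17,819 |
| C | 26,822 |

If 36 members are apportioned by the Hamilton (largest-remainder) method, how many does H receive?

Total 712502; standard divisor 712502/36 ≈ 19791.722.
Standard quotas: B 1.1492, H 0.9866, G 0.9829, E 28.9647, F 1.6611, D 0.9003, C 1.3552.
Lower quotas: B 1, H 0, G 0, E 28, F 1, D 0, C 1 (sum 31, leaving 5 seats).
Remainders in descending order: H 0.9866, G 0.9829, E 0.9647, D 0.9003, F 0.6611, C 0.3552, B 0.1492.
Largest remainders: H, G, E, D, F receive the extra seats.
H receives 1.

1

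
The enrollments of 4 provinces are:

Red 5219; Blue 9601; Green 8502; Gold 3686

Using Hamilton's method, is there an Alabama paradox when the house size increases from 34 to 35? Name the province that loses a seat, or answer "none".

none

At 34 seats: Red 6, Blue 12, Green 11, Gold 5.
At 35 seats: Red 7, Blue 12, Green 11, Gold 5.
No province's allocation decreased.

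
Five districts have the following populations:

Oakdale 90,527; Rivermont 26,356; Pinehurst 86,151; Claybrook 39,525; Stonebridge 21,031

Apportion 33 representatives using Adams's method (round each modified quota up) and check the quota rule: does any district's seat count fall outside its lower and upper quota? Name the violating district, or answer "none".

Standard quotas: Oakdale 11.333, Rivermont 3.300, Pinehurst 10.786, Claybrook 4.948, Stonebridge 2.633.
Adams allocation: Oakdale 11, Rivermont 4, Pinehurst 10, Claybrook 5, Stonebridge 3.
Every allocation lies between the lower and upper quota.

none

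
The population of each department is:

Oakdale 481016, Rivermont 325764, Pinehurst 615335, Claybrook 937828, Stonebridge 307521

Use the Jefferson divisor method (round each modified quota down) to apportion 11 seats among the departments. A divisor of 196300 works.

Oakdale=2, Rivermont=1, Pinehurst=3, Claybrook=4, Stonebridge=1

With modified divisor 196300: modified quotas Oakdale 2.450, Rivermont 1.660, Pinehurst 3.135, Claybrook 4.778, Stonebridge 1.567.
Rounding down: Oakdale 2, Rivermont 1, Pinehurst 3, Claybrook 4, Stonebridge 1 (total 11).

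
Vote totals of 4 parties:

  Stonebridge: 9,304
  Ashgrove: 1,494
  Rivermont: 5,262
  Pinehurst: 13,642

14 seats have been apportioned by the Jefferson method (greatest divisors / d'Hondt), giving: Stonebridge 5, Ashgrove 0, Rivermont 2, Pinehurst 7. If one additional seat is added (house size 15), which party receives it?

Rivermont

Priority for the next seat is population ÷ (current seats + 1).
Priorities: Stonebridge 1550.667, Ashgrove 1494.000, Rivermont 1754.000, Pinehurst 1705.250.
Highest priority: Rivermont.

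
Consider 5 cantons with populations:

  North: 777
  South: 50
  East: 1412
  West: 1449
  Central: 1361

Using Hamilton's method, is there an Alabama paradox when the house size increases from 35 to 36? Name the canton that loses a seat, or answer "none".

none

At 35 seats: North 5, South 0, East 10, West 10, Central 10.
At 36 seats: North 6, South 0, East 10, West 10, Central 10.
No canton's allocation decreased.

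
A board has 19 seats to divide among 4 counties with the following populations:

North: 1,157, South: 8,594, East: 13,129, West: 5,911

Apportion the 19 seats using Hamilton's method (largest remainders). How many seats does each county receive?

North 1; South 6; East 8; West 4

Standard divisor: 28791 ÷ 19 ≈ 1515.316.
Standard quotas: North 0.7635, South 5.6714, East 8.6642, West 3.9008.
Lower quotas: North 0, South 5, East 8, West 3 (sum 16, leaving 3 seats).
Remainders in descending order: West 0.9008, North 0.7635, South 0.6714, East 0.6642.
Largest remainders: West, North, South receive the extra seats.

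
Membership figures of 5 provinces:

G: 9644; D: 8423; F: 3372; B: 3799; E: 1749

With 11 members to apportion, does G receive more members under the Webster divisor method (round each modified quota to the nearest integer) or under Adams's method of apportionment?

Webster

Webster: G 4, D 3, F 1, B 2, E 1.
Adams: G 3, D 3, F 2, B 2, E 1.
G gets 4 under Webster and 3 under Adams.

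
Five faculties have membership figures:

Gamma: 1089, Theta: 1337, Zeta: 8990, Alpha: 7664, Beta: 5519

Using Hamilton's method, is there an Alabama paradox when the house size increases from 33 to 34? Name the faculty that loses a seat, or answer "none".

At 33 seats: Gamma 2, Theta 2, Zeta 12, Alpha 10, Beta 7.
At 34 seats: Gamma 1, Theta 2, Zeta 12, Alpha 11, Beta 8.
Gamma drops from 2 to 1.

Gamma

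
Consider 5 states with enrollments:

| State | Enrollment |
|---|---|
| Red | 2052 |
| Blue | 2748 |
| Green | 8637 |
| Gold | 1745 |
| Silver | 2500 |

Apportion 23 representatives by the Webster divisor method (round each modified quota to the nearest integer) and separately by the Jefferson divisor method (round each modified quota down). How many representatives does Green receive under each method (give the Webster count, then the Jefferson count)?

11 and 12

Webster: Red 3, Blue 4, Green 11, Gold 2, Silver 3.
Jefferson: Red 2, Blue 4, Green 12, Gold 2, Silver 3.
Green gets 11 under Webster and 12 under Jefferson.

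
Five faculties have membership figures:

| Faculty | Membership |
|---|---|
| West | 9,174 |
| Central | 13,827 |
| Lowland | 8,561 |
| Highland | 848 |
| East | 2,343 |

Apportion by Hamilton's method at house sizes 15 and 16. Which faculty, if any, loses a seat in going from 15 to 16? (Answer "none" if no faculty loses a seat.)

none

At 15 seats: West 4, Central 6, Lowland 4, Highland 0, East 1.
At 16 seats: West 4, Central 6, Lowland 4, Highland 1, East 1.
No faculty's allocation decreased.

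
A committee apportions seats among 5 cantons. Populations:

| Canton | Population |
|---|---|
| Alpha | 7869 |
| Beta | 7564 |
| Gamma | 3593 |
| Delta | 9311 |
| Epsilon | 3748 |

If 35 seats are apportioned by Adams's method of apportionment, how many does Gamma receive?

4

Standard divisor 32085/35 ≈ 916.714; standard quotas: Alpha 8.584, Beta 8.251, Gamma 3.919, Delta 10.157, Epsilon 4.089.
Rounding up gives 9, 9, 4, 11, 5 = 38 seats, so the divisor must be adjusted.
With modified divisor 960: modified quotas Alpha 8.197, Beta 7.879, Gamma 3.743, Delta 9.699, Epsilon 3.904.
Rounding up: Alpha 9, Beta 8, Gamma 4, Delta 10, Epsilon 4 (total 35).
Gamma receives 4.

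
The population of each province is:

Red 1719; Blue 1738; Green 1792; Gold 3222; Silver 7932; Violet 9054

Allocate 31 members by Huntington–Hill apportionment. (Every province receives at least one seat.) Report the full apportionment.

Red 2; Blue 2; Green 2; Gold 4; Silver 10; Violet 11

With divisor 812: modified quotas Red 2.117, Blue 2.140, Green 2.207, Gold 3.968, Silver 9.768, Violet 11.150.
Geometric-mean thresholds: Red √(2·3)=2.449, Blue √(2·3)=2.449, Green √(2·3)=2.449, Gold √(3·4)=3.464, Silver √(9·10)=9.487, Violet √(11·12)=11.489.
Each quota rounded against its threshold gives Red 2, Blue 2, Green 2, Gold 4, Silver 10, Violet 11 (total 31).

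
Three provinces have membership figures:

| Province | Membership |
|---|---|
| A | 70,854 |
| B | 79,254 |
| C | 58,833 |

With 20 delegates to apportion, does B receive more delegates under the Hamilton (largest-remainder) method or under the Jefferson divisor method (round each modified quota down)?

Hamilton: A 7, B 7, C 6.
Jefferson: A 7, B 8, C 5.
B gets 7 under Hamilton and 8 under Jefferson.

Jefferson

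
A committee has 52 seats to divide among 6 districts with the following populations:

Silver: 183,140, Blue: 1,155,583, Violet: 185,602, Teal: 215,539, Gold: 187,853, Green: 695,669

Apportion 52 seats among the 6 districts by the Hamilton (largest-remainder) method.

Silver 3, Blue 23, Violet 4, Teal 4, Gold 4, Green 14

Total 2623386; standard divisor 2623386/52 ≈ 50449.731.
Standard quotas: Silver 3.6301, Blue 22.9056, Violet 3.6789, Teal 4.2724, Gold 3.7236, Green 13.7894.
Lower quotas: Silver 3, Blue 22, Violet 3, Teal 4, Gold 3, Green 13 (sum 48, leaving 4 seats).
Remainders in descending order: Blue 0.9056, Green 0.7894, Gold 0.7236, Violet 0.6789, Silver 0.6301, Teal 0.2724.
Largest remainders: Blue, Green, Gold, Violet receive the extra seats.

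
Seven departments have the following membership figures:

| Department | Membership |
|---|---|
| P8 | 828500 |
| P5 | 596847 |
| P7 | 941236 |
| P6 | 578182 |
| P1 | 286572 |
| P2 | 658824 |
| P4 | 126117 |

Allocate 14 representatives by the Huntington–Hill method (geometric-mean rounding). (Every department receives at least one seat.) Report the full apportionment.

P8: 3; P5: 2; P7: 3; P6: 2; P1: 1; P2: 2; P4: 1

With divisor 304973: modified quotas P8 2.717, P5 1.957, P7 3.086, P6 1.896, P1 0.940, P2 2.160, P4 0.414.
Geometric-mean thresholds: P8 √(2·3)=2.449, P5 √(1·2)=1.414, P7 √(3·4)=3.464, P6 √(1·2)=1.414, P1 (min 1), P2 √(2·3)=2.449, P4 (min 1).
Each quota rounded against its threshold gives P8 3, P5 2, P7 3, P6 2, P1 1, P2 2, P4 1 (total 14).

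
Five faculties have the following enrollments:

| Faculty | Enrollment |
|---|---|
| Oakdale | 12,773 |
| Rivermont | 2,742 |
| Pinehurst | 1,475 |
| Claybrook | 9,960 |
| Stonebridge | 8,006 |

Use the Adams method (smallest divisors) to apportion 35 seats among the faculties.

Standard divisor 34956/35 ≈ 998.743; standard quotas: Oakdale 12.789, Rivermont 2.745, Pinehurst 1.477, Claybrook 9.973, Stonebridge 8.016.
Rounding up gives 13, 3, 2, 10, 9 = 37 seats, so the divisor must be adjusted.
With modified divisor 1100: modified quotas Oakdale 11.612, Rivermont 2.493, Pinehurst 1.341, Claybrook 9.055, Stonebridge 7.278.
Rounding up: Oakdale 12, Rivermont 3, Pinehurst 2, Claybrook 10, Stonebridge 8 (total 35).

Oakdale 12; Rivermont 3; Pinehurst 2; Claybrook 10; Stonebridge 8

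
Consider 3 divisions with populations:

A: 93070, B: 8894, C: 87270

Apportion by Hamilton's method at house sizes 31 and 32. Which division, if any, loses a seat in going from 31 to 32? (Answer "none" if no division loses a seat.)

At 31 seats: A 15, B 2, C 14.
At 32 seats: A 16, B 1, C 15.
B drops from 2 to 1.

B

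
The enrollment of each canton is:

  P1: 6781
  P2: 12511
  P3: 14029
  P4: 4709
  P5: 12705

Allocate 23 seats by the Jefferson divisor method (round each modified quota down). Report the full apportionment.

P1 3, P2 6, P3 6, P4 2, P5 6

Standard divisor 50735/23 ≈ 2205.87; standard quotas: P1 3.074, P2 5.672, P3 6.360, P4 2.135, P5 5.760.
Rounding down gives 3, 5, 6, 2, 5 = 21 seats, so the divisor must be adjusted.
With modified divisor 2040: modified quotas P1 3.324, P2 6.133, P3 6.877, P4 2.308, P5 6.228.
Rounding down: P1 3, P2 6, P3 6, P4 2, P5 6 (total 23).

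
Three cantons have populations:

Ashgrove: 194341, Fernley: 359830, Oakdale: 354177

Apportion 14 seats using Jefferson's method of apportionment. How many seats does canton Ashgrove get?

3

Standard divisor 908348/14 ≈ 64882; standard quotas: Ashgrove 2.995, Fernley 5.546, Oakdale 5.459.
Rounding down gives 2, 5, 5 = 12 seats, so the divisor must be adjusted.
With modified divisor 59500: modified quotas Ashgrove 3.266, Fernley 6.048, Oakdale 5.953.
Rounding down: Ashgrove 3, Fernley 6, Oakdale 5 (total 14).
Ashgrove receives 3.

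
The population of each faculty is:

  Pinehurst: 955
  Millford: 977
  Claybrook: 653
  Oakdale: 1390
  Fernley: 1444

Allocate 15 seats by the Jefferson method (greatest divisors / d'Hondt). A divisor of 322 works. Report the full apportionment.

With modified divisor 322: modified quotas Pinehurst 2.966, Millford 3.034, Claybrook 2.028, Oakdale 4.317, Fernley 4.484.
Rounding down: Pinehurst 2, Millford 3, Claybrook 2, Oakdale 4, Fernley 4 (total 15).

Pinehurst: 2, Millford: 3, Claybrook: 2, Oakdale: 4, Fernley: 4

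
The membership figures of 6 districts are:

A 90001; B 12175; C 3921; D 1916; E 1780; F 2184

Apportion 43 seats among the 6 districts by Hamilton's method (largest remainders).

Standard divisor: 111977 ÷ 43 ≈ 2604.116.
Standard quotas: A 34.5611, B 4.6753, C 1.5057, D 0.7358, E 0.6835, F 0.8387.
Lower quotas: A 34, B 4, C 1, D 0, E 0, F 0 (sum 39, leaving 4 seats).
Remainders in descending order: F 0.8387, D 0.7358, E 0.6835, B 0.6753, A 0.5611, C 0.5057.
Largest remainders: F, D, E, B receive the extra seats.

A: 34, B: 5, C: 1, D: 1, E: 1, F: 1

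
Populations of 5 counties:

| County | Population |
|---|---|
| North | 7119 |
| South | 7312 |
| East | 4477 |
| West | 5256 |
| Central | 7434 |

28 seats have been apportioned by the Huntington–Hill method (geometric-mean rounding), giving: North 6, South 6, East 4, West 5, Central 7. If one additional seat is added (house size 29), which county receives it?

Priority for the next seat is population ÷ (√(s·(s+1))).
Priorities: North 1098.486, South 1128.266, East 1001.088, West 959.610, Central 993.410.
Highest priority: South.

South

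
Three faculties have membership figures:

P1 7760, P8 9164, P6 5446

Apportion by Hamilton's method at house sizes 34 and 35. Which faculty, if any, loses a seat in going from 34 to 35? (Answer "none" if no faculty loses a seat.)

At 34 seats: P1 12, P8 14, P6 8.
At 35 seats: P1 12, P8 14, P6 9.
No faculty's allocation decreased.

none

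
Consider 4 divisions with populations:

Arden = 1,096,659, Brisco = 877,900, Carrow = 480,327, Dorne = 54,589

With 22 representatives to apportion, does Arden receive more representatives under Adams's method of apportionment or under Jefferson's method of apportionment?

Adams: Arden 9, Brisco 8, Carrow 4, Dorne 1.
Jefferson: Arden 10, Brisco 8, Carrow 4, Dorne 0.
Arden gets 9 under Adams and 10 under Jefferson.

Jefferson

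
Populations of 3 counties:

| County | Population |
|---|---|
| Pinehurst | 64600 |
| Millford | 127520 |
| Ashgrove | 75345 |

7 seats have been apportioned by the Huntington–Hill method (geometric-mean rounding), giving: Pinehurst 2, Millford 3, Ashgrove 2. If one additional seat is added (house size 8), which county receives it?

Priority for the next seat is population ÷ (√(s·(s+1))).
Priorities: Pinehurst 26372.840, Millford 36811.853, Ashgrove 30759.467.
Highest priority: Millford.

Millford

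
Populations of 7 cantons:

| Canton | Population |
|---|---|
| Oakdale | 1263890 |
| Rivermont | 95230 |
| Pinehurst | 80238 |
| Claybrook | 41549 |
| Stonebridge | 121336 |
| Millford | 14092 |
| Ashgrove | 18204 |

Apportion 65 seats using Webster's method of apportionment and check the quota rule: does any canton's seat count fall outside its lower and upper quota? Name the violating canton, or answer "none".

Oakdale

Standard quotas: Oakdale 50.261, Rivermont 3.787, Pinehurst 3.191, Claybrook 1.652, Stonebridge 4.825, Millford 0.560, Ashgrove 0.724.
Webster allocation: Oakdale 49, Rivermont 4, Pinehurst 3, Claybrook 2, Stonebridge 5, Millford 1, Ashgrove 1.
Oakdale has quota 50.261 (lower 50, upper 51) but receives 49 — outside the quota interval.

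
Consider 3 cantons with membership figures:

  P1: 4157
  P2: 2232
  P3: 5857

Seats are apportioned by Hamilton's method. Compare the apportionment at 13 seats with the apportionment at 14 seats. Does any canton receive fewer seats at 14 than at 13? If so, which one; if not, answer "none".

none

At 13 seats: P1 5, P2 2, P3 6.
At 14 seats: P1 5, P2 2, P3 7.
No canton's allocation decreased.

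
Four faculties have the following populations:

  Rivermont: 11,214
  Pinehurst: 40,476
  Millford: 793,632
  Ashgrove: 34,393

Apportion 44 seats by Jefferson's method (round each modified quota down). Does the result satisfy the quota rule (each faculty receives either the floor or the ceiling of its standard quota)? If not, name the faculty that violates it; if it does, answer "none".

Standard quotas: Rivermont 0.561, Pinehurst 2.024, Millford 39.694, Ashgrove 1.720.
Jefferson allocation: Rivermont 0, Pinehurst 2, Millford 41, Ashgrove 1.
Millford has quota 39.694 (lower 39, upper 40) but receives 41 — outside the quota interval.

Millford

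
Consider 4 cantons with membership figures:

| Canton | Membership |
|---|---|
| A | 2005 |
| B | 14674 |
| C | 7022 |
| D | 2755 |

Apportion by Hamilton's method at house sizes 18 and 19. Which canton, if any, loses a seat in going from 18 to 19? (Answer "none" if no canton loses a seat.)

none

At 18 seats: A 1, B 10, C 5, D 2.
At 19 seats: A 1, B 11, C 5, D 2.
No canton's allocation decreased.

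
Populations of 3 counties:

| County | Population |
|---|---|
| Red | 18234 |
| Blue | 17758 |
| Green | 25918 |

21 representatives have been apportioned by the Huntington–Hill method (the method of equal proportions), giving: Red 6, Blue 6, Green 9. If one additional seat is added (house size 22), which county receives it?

Priority for the next seat is population ÷ (√(s·(s+1))).
Priorities: Red 2813.567, Blue 2740.119, Green 2731.997.
Highest priority: Red.

Red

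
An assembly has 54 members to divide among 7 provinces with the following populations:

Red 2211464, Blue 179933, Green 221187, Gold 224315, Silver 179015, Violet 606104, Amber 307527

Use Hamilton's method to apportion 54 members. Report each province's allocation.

Red 30, Blue 3, Green 3, Gold 3, Silver 3, Violet 8, Amber 4

The standard divisor is 3929545/54 ≈ 72769.352.
Standard quotas: Red 30.3900, Blue 2.4726, Green 3.0396, Gold 3.0825, Silver 2.4600, Violet 8.3291, Amber 4.2261.
Lower quotas: Red 30, Blue 2, Green 3, Gold 3, Silver 2, Violet 8, Amber 4 (sum 52, leaving 2 seats).
Remainders in descending order: Blue 0.4726, Silver 0.4600, Red 0.3900, Violet 0.3291, Amber 0.2261, Gold 0.0825, Green 0.0396.
The surplus seats go to Blue, Silver.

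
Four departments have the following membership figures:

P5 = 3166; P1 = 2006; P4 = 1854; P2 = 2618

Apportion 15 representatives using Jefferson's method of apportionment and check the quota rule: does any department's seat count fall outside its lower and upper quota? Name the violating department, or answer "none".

Standard quotas: P5 4.924, P1 3.120, P4 2.884, P2 4.072.
Jefferson allocation: P5 5, P1 3, P4 3, P2 4.
Every allocation lies between the lower and upper quota.

none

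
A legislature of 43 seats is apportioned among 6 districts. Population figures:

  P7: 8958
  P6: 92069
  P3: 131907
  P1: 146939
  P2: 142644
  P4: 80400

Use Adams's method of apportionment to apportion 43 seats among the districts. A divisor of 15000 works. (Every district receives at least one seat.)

P7 1, P6 7, P3 9, P1 10, P2 10, P4 6

With modified divisor 15000: modified quotas P7 0.597, P6 6.138, P3 8.794, P1 9.796, P2 9.510, P4 5.360.
Rounding up: P7 1, P6 7, P3 9, P1 10, P2 10, P4 6 (total 43).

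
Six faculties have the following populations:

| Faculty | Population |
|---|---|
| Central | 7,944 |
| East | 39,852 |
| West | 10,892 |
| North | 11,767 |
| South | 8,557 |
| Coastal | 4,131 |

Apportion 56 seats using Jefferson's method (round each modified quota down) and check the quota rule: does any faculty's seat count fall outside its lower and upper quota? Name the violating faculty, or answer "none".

East

Standard quotas: Central 5.351, East 26.842, West 7.336, North 7.926, South 5.763, Coastal 2.782.
Jefferson allocation: Central 5, East 28, West 7, North 8, South 6, Coastal 2.
East has quota 26.842 (lower 26, upper 27) but receives 28 — outside the quota interval.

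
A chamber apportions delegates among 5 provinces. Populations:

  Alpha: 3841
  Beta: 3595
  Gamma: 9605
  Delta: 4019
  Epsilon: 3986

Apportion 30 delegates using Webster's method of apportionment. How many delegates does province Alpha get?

Standard divisor 25046/30 ≈ 834.867; standard quotas: Alpha 4.601, Beta 4.306, Gamma 11.505, Delta 4.814, Epsilon 4.774.
Rounding to the nearest integer gives 5, 4, 12, 5, 5 = 31 seats, so the divisor must be adjusted.
With modified divisor 840: modified quotas Alpha 4.573, Beta 4.280, Gamma 11.435, Delta 4.785, Epsilon 4.745.
Rounding to the nearest integer: Alpha 5, Beta 4, Gamma 11, Delta 5, Epsilon 5 (total 30).
Alpha receives 5.

5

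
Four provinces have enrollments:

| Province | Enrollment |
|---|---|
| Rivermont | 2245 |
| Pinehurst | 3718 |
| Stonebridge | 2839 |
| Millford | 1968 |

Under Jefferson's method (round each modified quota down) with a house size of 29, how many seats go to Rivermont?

6

Standard divisor 10770/29 ≈ 371.379; standard quotas: Rivermont 6.045, Pinehurst 10.011, Stonebridge 7.644, Millford 5.299.
Rounding down gives 6, 10, 7, 5 = 28 seats, so the divisor must be adjusted.
With modified divisor 350: modified quotas Rivermont 6.414, Pinehurst 10.623, Stonebridge 8.111, Millford 5.623.
Rounding down: Rivermont 6, Pinehurst 10, Stonebridge 8, Millford 5 (total 29).
Rivermont receives 6.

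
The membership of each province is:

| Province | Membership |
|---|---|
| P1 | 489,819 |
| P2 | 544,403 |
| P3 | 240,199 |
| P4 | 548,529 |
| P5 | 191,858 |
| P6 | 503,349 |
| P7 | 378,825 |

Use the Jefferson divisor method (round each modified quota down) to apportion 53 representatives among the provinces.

Standard divisor 2896982/53 ≈ 54660.038; standard quotas: P1 8.961, P2 9.960, P3 4.394, P4 10.035, P5 3.510, P6 9.209, P7 6.931.
Rounding down gives 8, 9, 4, 10, 3, 9, 6 = 49 seats, so the divisor must be adjusted.
With modified divisor 50100: modified quotas P1 9.777, P2 10.866, P3 4.794, P4 10.949, P5 3.830, P6 10.047, P7 7.561.
Rounding down: P1 9, P2 10, P3 4, P4 10, P5 3, P6 10, P7 7 (total 53).

P1 9; P2 10; P3 4; P4 10; P5 3; P6 10; P7 7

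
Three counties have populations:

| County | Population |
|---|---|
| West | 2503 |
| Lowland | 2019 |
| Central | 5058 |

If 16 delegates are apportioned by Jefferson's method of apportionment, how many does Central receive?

9

Standard divisor 9580/16 ≈ 598.75; standard quotas: West 4.180, Lowland 3.372, Central 8.448.
Rounding down gives 4, 3, 8 = 15 seats, so the divisor must be adjusted.
With modified divisor 530: modified quotas West 4.723, Lowland 3.809, Central 9.543.
Rounding down: West 4, Lowland 3, Central 9 (total 16).
Central receives 9.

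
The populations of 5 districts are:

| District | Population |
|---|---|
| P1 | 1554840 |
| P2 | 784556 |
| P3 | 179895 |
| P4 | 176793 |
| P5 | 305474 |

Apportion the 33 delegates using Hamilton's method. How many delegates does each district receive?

Total 3001558; standard divisor 3001558/33 ≈ 90956.303.
Standard quotas: P1 17.0944, P2 8.6256, P3 1.9778, P4 1.9437, P5 3.3585.
Lower quotas: P1 17, P2 8, P3 1, P4 1, P5 3 (sum 30, leaving 3 seats).
Remainders in descending order: P3 0.9778, P4 0.9437, P2 0.6256, P5 0.3585, P1 0.0944.
The surplus seats go to P3, P4, P2.

P1 17, P2 9, P3 2, P4 2, P5 3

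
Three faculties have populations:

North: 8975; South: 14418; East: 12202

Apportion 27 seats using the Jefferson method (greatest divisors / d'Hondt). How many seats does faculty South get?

11

Standard divisor 35595/27 ≈ 1318.333; standard quotas: North 6.808, South 10.937, East 9.256.
Rounding down gives 6, 10, 9 = 25 seats, so the divisor must be adjusted.
With modified divisor 1250: modified quotas North 7.180, South 11.534, East 9.762.
Rounding down: North 7, South 11, East 9 (total 27).
South receives 11.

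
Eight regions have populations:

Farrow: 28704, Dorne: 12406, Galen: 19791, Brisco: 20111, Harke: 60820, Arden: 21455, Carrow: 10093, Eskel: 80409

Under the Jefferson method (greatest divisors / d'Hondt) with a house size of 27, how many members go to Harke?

Standard divisor 253789/27 ≈ 9399.593; standard quotas: Farrow 3.054, Dorne 1.320, Galen 2.106, Brisco 2.140, Harke 6.470, Arden 2.283, Carrow 1.074, Eskel 8.555.
Rounding down gives 3, 1, 2, 2, 6, 2, 1, 8 = 25 seats, so the divisor must be adjusted.
With modified divisor 8400: modified quotas Farrow 3.417, Dorne 1.477, Galen 2.356, Brisco 2.394, Harke 7.240, Arden 2.554, Carrow 1.202, Eskel 9.572.
Rounding down: Farrow 3, Dorne 1, Galen 2, Brisco 2, Harke 7, Arden 2, Carrow 1, Eskel 9 (total 27).
Harke receives 7.

7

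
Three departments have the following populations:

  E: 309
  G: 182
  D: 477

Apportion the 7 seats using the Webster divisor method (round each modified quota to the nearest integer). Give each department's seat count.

E 2, G 1, D 4

Standard divisor 968/7 ≈ 138.286; standard quotas: E 2.235, G 1.316, D 3.449.
Rounding to the nearest integer gives 2, 1, 3 = 6 seats, so the divisor must be adjusted.
With modified divisor 130: modified quotas E 2.377, G 1.400, D 3.669.
Rounding to the nearest integer: E 2, G 1, D 4 (total 7).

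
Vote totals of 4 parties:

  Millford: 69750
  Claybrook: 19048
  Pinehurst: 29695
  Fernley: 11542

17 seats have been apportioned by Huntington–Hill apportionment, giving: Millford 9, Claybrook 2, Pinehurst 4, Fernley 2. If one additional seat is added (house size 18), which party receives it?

Claybrook

Priority for the next seat is population ÷ (√(s·(s+1))).
Priorities: Millford 7352.296, Claybrook 7776.313, Pinehurst 6640.004, Fernley 4712.002.
Highest priority: Claybrook.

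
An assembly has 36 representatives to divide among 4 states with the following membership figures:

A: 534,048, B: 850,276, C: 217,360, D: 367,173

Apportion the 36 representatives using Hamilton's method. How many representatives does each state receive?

The standard divisor is 1968857/36 ≈ 54690.472.
Standard quotas: A 9.7649, B 15.5471, C 3.9744, D 6.7137.
Lower quotas: A 9, B 15, C 3, D 6 (sum 33, leaving 3 seats).
Remainders in descending order: C 0.9744, A 0.7649, D 0.7137, B 0.5471.
The surplus seats go to C, A, D.

A=10, B=15, C=4, D=7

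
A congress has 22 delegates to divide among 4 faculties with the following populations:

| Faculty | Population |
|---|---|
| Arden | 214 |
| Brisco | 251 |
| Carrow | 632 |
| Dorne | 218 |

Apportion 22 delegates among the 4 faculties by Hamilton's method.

The standard divisor is 1315/22 ≈ 59.773.
Standard quotas: Arden 3.580, Brisco 4.199, Carrow 10.573, Dorne 3.647.
Lower quotas: Arden 3, Brisco 4, Carrow 10, Dorne 3 (sum 20, leaving 2 seats).
Remainders in descending order: Dorne 0.647, Arden 0.580, Carrow 0.573, Brisco 0.199.
The surplus seats go to Dorne, Arden.

Arden=4; Brisco=4; Carrow=10; Dorne=4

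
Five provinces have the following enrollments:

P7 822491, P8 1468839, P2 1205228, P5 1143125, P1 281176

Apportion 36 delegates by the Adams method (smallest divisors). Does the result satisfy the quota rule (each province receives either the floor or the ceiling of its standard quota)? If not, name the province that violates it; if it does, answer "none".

Standard quotas: P7 6.017, P8 10.746, P2 8.817, P5 8.363, P1 2.057.
Adams allocation: P7 6, P8 11, P2 9, P5 8, P1 2.
Every allocation lies between the lower and upper quota.

none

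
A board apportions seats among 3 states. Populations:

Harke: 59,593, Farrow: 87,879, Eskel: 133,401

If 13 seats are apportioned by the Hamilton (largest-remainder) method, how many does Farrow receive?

The standard divisor is 280873/13 ≈ 21605.615.
Standard quotas: Harke 2.7582, Farrow 4.0674, Eskel 6.1744.
Lower quotas: Harke 2, Farrow 4, Eskel 6 (sum 12, leaving 1 seat).
Remainders in descending order: Harke 0.7582, Eskel 0.1744, Farrow 0.0674.
Largest remainder: Harke receives the extra seat.
Farrow receives 4.

4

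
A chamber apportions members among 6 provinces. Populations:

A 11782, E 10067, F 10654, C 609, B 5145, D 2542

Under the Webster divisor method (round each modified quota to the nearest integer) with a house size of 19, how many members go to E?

5

Standard divisor 40799/19 ≈ 2147.316; standard quotas: A 5.487, E 4.688, F 4.962, C 0.284, B 2.396, D 1.184.
Rounding to the nearest integer gives 5, 5, 5, 0, 2, 1 = 18 seats, so the divisor must be adjusted.
With modified divisor 2100: modified quotas A 5.610, E 4.794, F 5.073, C 0.290, B 2.450, D 1.210.
Rounding to the nearest integer: A 6, E 5, F 5, C 0, B 2, D 1 (total 19).
E receives 5.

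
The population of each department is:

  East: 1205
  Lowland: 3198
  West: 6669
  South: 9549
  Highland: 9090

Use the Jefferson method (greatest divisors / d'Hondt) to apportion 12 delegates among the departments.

Standard divisor 29711/12 ≈ 2475.917; standard quotas: East 0.487, Lowland 1.292, West 2.694, South 3.857, Highland 3.671.
Rounding down gives 0, 1, 2, 3, 3 = 9 seats, so the divisor must be adjusted.
With modified divisor 2100: modified quotas East 0.574, Lowland 1.523, West 3.176, South 4.547, Highland 4.329.
Rounding down: East 0, Lowland 1, West 3, South 4, Highland 4 (total 12).

East 0, Lowland 1, West 3, South 4, Highland 4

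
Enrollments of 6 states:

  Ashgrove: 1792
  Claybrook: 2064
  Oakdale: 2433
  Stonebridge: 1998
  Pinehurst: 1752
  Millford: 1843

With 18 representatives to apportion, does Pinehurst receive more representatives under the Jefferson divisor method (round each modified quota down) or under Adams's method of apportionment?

Jefferson: Ashgrove 3, Claybrook 3, Oakdale 4, Stonebridge 3, Pinehurst 2, Millford 3.
Adams: Ashgrove 3, Claybrook 3, Oakdale 3, Stonebridge 3, Pinehurst 3, Millford 3.
Pinehurst gets 2 under Jefferson and 3 under Adams.

Adams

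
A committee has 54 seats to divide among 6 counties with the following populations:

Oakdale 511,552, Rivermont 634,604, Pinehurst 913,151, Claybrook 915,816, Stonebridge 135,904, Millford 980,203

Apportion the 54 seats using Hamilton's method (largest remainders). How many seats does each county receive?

Oakdale 7; Rivermont 8; Pinehurst 12; Claybrook 12; Stonebridge 2; Millford 13

The standard divisor is 4091230/54 ≈ 75763.519.
Standard quotas: Oakdale 6.7520, Rivermont 8.3761, Pinehurst 12.0526, Claybrook 12.0878, Stonebridge 1.7938, Millford 12.9377.
Lower quotas: Oakdale 6, Rivermont 8, Pinehurst 12, Claybrook 12, Stonebridge 1, Millford 12 (sum 51, leaving 3 seats).
Remainders in descending order: Millford 0.9377, Stonebridge 0.7938, Oakdale 0.7520, Rivermont 0.3761, Claybrook 0.0878, Pinehurst 0.0526.
Largest remainders: Millford, Stonebridge, Oakdale receive the extra seats.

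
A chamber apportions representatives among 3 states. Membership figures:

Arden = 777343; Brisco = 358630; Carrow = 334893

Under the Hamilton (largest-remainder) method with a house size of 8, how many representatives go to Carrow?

The standard divisor is 1470866/8 ≈ 183858.25.
Standard quotas: Arden 4.2279, Brisco 1.9506, Carrow 1.8215.
Lower quotas: Arden 4, Brisco 1, Carrow 1 (sum 6, leaving 2 seats).
Remainders in descending order: Brisco 0.9506, Carrow 0.8215, Arden 0.2279.
Largest remainders: Brisco, Carrow receive the extra seats.
Carrow receives 2.

2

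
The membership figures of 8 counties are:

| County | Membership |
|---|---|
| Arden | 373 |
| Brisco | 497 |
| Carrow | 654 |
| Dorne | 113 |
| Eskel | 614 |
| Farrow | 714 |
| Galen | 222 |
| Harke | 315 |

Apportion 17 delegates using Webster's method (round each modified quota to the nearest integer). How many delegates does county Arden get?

2

Standard divisor 3502/17 ≈ 206; standard quotas: Arden 1.811, Brisco 2.413, Carrow 3.175, Dorne 0.549, Eskel 2.981, Farrow 3.466, Galen 1.078, Harke 1.529.
Rounding to the nearest integer gives Arden 2, Brisco 2, Carrow 3, Dorne 1, Eskel 3, Farrow 3, Galen 1, Harke 2 — total 17, matching the house size, so no adjustment is needed.
Arden receives 2.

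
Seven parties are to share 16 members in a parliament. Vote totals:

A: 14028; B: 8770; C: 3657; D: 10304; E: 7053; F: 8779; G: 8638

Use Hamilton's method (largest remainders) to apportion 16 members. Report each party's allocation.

A 4; B 2; C 1; D 3; E 2; F 2; G 2

The standard divisor is 61229/16 ≈ 3826.812.
Standard quotas: A 3.6657, B 2.2917, C 0.9556, D 2.6926, E 1.8430, F 2.2941, G 2.2572.
Lower quotas: A 3, B 2, C 0, D 2, E 1, F 2, G 2 (sum 12, leaving 4 seats).
Remainders in descending order: C 0.9556, E 0.8430, D 0.6926, A 0.6657, F 0.2941, B 0.2917, G 0.2572.
Largest remainders: C, E, D, A receive the extra seats.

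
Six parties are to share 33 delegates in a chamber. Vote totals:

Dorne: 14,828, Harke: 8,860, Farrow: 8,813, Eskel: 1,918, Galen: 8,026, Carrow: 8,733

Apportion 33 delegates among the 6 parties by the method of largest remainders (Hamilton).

Standard divisor: 51178 ÷ 33 ≈ 1550.848.
Standard quotas: Dorne 9.5612, Harke 5.7130, Farrow 5.6827, Eskel 1.2367, Galen 5.1752, Carrow 5.6311.
Lower quotas: Dorne 9, Harke 5, Farrow 5, Eskel 1, Galen 5, Carrow 5 (sum 30, leaving 3 seats).
Remainders in descending order: Harke 0.7130, Farrow 0.6827, Carrow 0.6311, Dorne 0.5612, Eskel 0.2367, Galen 0.1752.
Largest remainders: Harke, Farrow, Carrow receive the extra seats.

Dorne 9, Harke 6, Farrow 6, Eskel 1, Galen 5, Carrow 6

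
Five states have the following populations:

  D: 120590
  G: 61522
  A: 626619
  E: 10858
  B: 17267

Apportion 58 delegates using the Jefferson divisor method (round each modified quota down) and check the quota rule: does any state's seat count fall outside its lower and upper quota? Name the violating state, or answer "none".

A

Standard quotas: D 8.358, G 4.264, A 43.429, E 0.753, B 1.197.
Jefferson allocation: D 8, G 4, A 45, E 0, B 1.
A has quota 43.429 (lower 43, upper 44) but receives 45 — outside the quota interval.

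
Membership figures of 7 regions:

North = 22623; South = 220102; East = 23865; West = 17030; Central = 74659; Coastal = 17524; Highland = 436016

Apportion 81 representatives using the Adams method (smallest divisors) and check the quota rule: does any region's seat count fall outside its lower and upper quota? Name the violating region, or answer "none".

Standard quotas: North 2.257, South 21.961, East 2.381, West 1.699, Central 7.449, Coastal 1.748, Highland 43.504.
Adams allocation: North 3, South 21, East 3, West 2, Central 8, Coastal 2, Highland 42.
Highland has quota 43.504 (lower 43, upper 44) but receives 42 — outside the quota interval.

Highland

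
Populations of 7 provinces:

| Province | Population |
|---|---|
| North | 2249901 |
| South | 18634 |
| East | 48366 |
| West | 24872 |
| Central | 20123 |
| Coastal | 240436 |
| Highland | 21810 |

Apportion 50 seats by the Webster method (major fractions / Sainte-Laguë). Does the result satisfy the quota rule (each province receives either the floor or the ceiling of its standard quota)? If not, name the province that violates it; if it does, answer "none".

Standard quotas: North 42.869, South 0.355, East 0.922, West 0.474, Central 0.383, Coastal 4.581, Highland 0.416.
Webster allocation: North 44, South 0, East 1, West 0, Central 0, Coastal 5, Highland 0.
North has quota 42.869 (lower 42, upper 43) but receives 44 — outside the quota interval.

North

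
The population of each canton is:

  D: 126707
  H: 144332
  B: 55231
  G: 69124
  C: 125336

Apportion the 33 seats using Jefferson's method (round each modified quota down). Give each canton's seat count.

Standard divisor 520730/33 ≈ 15779.697; standard quotas: D 8.030, H 9.147, B 3.500, G 4.381, C 7.943.
Rounding down gives 8, 9, 3, 4, 7 = 31 seats, so the divisor must be adjusted.
With modified divisor 14300: modified quotas D 8.861, H 10.093, B 3.862, G 4.834, C 8.765.
Rounding down: D 8, H 10, B 3, G 4, C 8 (total 33).

D 8; H 10; B 3; G 4; C 8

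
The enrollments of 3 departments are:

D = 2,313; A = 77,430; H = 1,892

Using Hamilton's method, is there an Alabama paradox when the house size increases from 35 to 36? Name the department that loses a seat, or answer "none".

At 35 seats: D 1, A 33, H 1.
At 36 seats: D 1, A 34, H 1.
No department's allocation decreased.

none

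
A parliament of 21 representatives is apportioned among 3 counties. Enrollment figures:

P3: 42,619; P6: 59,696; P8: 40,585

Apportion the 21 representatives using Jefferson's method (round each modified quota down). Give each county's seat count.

Standard divisor 142900/21 ≈ 6804.762; standard quotas: P3 6.263, P6 8.773, P8 5.964.
Rounding down gives 6, 8, 5 = 19 seats, so the divisor must be adjusted.
With modified divisor 6400: modified quotas P3 6.659, P6 9.328, P8 6.341.
Rounding down: P3 6, P6 9, P8 6 (total 21).

P3: 6; P6: 9; P8: 6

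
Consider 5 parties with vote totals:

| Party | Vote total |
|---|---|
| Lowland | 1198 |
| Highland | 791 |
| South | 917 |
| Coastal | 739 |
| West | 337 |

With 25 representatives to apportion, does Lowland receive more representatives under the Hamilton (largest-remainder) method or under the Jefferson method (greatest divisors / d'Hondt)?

Jefferson

Hamilton: Lowland 7, Highland 5, South 6, Coastal 5, West 2.
Jefferson: Lowland 8, Highland 5, South 6, Coastal 4, West 2.
Lowland gets 7 under Hamilton and 8 under Jefferson.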